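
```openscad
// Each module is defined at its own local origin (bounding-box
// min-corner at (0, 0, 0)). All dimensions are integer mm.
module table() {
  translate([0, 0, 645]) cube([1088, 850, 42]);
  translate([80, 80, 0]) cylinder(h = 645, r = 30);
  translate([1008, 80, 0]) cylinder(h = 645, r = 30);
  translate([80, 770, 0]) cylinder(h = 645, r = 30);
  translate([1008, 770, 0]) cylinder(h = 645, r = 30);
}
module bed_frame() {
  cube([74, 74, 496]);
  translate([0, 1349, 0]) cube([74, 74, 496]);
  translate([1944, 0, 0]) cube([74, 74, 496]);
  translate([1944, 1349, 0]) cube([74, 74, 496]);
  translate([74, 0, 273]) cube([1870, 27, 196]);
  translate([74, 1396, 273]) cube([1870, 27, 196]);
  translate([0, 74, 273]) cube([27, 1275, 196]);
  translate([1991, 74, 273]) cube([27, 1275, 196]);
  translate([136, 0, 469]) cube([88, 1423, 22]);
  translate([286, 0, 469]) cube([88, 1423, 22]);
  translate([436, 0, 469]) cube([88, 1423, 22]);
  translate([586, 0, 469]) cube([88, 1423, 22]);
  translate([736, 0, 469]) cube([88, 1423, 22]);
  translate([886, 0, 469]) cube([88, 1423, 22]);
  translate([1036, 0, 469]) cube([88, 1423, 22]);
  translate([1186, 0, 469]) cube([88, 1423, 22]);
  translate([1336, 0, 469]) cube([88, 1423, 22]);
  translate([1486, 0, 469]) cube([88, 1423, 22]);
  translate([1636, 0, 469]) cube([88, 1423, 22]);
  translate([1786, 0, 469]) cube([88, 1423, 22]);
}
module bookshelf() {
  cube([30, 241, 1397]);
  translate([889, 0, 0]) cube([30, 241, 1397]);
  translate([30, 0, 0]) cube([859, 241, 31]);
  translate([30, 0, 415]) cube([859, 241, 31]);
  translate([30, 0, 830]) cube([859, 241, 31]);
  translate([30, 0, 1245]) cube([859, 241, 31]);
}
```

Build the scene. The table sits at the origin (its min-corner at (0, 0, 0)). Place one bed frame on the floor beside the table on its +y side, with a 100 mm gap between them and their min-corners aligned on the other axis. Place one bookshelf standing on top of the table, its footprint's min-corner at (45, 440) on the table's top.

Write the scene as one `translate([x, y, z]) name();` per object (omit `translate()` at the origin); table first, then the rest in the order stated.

table();
translate([0, 950, 0]) bed_frame();
translate([45, 440, 687]) bookshelf();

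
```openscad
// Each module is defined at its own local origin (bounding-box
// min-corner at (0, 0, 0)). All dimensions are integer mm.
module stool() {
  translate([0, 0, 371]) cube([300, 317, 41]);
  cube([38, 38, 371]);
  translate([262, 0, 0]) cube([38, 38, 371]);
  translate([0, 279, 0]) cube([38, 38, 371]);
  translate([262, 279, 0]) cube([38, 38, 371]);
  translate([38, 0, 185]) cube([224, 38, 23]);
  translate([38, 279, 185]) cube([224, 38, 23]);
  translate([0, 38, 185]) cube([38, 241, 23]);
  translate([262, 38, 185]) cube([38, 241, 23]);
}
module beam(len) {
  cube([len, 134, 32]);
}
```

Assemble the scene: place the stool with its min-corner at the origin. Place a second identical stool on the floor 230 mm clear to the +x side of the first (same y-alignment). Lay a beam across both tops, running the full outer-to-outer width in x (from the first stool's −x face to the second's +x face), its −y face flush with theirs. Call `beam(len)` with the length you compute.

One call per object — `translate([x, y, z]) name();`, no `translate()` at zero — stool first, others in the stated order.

stool();
translate([530, 0, 0]) stool();
translate([0, 0, 412]) beam(830);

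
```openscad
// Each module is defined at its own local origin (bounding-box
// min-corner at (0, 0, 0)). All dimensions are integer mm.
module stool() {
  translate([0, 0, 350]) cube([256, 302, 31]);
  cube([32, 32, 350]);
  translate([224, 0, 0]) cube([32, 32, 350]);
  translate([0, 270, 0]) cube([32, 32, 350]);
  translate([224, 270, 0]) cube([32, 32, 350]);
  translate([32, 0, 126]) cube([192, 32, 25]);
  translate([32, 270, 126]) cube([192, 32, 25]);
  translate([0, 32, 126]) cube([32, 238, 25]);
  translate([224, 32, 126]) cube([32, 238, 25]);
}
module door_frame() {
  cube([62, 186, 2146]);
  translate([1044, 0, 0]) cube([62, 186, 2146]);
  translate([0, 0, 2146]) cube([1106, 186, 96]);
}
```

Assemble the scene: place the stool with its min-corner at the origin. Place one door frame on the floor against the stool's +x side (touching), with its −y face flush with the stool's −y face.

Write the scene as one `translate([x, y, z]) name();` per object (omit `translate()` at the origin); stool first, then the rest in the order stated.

stool();
translate([256, 0, 0]) door_frame();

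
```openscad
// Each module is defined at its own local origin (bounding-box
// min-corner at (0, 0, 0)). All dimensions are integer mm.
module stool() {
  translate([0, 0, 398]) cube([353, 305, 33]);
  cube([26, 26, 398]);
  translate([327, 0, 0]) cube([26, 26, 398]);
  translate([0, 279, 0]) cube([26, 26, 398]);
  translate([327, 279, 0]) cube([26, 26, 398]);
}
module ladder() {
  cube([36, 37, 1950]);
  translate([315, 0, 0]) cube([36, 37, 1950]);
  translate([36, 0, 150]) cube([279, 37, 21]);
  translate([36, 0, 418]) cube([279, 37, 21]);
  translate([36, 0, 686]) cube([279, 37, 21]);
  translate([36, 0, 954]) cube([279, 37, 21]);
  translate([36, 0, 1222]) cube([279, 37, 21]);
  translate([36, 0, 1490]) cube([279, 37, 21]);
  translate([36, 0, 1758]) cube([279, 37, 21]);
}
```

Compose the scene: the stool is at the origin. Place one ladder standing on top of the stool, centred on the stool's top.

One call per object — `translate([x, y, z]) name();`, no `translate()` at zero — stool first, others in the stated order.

stool();
translate([1, 134, 431]) ladder();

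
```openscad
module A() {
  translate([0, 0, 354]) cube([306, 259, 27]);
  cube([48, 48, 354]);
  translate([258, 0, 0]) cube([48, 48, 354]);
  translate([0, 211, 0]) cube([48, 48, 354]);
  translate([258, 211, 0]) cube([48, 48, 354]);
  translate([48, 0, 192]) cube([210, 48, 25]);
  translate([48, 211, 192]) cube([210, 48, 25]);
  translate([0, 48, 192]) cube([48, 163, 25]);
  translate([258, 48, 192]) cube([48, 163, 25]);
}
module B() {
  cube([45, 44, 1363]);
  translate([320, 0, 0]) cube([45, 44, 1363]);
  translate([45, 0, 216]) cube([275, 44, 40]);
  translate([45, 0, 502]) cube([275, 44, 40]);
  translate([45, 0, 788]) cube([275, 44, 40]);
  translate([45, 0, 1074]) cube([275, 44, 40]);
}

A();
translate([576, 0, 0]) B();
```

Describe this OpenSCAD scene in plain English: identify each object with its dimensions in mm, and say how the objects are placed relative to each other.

A is a simple wooden stool: a rectangular seat 306 mm (x) by 259 mm (y), 27 mm thick, top face at z = 381 mm, on four square legs, each 48×48 mm in cross-section. The legs rest on z = 0, each flush with a corner of the seat. Four stretchers, 48 mm wide and 25 mm tall, connect adjacent legs with their undersides at z = 192 mm, each running between the inner faces of the legs it joins and aligned with the legs' outer faces on the other axis.

B is a wooden ladder with two side rails of 45×44 mm section and 1363 mm height, set 365 mm apart overall. Between them run 4 rectangular rungs (44 mm deep, 40 mm thick), front faces flush with the rails' −y face. The bottom of the first rung is 216 mm above the floor and each subsequent rung is 286 mm higher than the one below.

The ladder is on the floor beside the stool on its +x side.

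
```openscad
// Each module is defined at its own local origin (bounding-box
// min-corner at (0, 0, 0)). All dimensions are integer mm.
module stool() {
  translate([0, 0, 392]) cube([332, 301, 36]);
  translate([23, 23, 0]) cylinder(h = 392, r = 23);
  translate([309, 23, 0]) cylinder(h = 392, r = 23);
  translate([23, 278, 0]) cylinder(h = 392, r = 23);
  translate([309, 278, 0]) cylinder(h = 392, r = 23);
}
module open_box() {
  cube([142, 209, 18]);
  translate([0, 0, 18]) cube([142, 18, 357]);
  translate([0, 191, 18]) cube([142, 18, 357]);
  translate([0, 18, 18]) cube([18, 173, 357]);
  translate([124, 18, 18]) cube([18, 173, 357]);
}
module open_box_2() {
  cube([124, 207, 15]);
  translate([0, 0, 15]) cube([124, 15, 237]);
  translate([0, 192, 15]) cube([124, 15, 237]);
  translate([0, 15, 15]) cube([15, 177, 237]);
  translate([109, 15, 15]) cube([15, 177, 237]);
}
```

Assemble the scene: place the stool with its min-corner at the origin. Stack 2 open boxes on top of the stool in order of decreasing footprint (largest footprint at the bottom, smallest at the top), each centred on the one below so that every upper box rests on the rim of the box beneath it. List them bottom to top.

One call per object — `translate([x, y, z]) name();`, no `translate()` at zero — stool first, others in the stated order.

stool();
translate([95, 46, 428]) open_box();
translate([104, 47, 803]) open_box_2();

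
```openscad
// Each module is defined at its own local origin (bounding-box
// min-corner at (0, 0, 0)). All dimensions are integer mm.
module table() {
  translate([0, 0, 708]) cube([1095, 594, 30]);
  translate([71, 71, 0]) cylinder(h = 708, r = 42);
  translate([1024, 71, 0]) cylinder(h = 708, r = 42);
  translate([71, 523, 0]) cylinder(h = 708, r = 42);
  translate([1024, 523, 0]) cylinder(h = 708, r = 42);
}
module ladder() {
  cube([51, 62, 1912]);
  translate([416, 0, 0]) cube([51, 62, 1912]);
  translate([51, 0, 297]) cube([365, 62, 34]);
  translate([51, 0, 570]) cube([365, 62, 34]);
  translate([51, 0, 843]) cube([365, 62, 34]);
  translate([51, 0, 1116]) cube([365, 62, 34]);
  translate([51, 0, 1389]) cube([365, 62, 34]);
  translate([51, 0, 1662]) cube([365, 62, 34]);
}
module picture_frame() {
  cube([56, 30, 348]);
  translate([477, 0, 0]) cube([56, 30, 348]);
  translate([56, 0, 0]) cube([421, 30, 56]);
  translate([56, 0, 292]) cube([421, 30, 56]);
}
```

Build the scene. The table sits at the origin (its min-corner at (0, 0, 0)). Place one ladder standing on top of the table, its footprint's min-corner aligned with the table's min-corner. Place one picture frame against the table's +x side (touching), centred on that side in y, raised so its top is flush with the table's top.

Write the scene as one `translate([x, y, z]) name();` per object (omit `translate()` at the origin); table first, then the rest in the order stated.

table();
translate([0, 0, 738]) ladder();
translate([1095, 282, 390]) picture_frame();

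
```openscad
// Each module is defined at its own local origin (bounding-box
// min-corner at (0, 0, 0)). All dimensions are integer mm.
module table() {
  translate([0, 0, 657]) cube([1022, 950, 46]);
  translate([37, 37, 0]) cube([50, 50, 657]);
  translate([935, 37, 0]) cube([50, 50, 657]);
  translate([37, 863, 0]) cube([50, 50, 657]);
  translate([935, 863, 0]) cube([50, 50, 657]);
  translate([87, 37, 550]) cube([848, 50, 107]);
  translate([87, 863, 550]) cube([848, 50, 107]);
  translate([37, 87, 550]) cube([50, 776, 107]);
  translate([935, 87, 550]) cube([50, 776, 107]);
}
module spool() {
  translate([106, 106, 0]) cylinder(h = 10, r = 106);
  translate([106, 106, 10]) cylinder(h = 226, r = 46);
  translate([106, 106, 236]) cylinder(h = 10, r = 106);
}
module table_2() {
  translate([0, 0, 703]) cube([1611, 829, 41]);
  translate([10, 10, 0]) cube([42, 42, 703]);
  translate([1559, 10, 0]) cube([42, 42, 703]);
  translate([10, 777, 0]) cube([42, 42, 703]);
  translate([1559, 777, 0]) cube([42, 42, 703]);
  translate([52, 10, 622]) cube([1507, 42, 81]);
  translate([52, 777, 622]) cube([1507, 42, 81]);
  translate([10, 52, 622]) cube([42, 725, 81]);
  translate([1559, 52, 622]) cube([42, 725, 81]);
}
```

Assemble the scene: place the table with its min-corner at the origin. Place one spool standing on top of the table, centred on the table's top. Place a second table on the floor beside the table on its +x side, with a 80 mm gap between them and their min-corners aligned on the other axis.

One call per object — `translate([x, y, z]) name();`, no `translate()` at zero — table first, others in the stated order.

table();
translate([405, 369, 703]) spool();
translate([1102, 0, 0]) table_2();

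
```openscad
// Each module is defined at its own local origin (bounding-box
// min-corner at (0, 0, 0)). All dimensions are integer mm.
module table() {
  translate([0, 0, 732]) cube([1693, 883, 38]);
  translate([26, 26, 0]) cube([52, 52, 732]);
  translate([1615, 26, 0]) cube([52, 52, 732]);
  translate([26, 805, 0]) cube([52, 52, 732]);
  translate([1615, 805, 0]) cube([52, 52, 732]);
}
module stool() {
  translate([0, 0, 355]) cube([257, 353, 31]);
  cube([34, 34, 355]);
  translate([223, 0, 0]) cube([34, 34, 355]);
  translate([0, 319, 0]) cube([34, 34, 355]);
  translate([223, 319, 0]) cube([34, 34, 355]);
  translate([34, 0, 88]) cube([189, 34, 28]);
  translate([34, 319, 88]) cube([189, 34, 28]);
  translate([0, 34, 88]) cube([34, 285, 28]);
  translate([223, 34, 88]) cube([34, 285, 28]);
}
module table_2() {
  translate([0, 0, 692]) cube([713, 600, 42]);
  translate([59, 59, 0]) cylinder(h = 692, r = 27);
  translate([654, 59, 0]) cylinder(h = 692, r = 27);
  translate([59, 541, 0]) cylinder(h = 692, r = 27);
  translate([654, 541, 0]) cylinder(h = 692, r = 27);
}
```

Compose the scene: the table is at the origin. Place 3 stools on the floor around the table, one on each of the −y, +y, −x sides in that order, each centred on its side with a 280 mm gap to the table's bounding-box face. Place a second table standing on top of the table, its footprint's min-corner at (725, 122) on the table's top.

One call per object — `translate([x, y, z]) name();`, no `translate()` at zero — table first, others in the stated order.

table();
translate([718, -633, 0]) stool();
translate([718, 1163, 0]) stool();
translate([-537, 265, 0]) stool();
translate([725, 122, 770]) table_2();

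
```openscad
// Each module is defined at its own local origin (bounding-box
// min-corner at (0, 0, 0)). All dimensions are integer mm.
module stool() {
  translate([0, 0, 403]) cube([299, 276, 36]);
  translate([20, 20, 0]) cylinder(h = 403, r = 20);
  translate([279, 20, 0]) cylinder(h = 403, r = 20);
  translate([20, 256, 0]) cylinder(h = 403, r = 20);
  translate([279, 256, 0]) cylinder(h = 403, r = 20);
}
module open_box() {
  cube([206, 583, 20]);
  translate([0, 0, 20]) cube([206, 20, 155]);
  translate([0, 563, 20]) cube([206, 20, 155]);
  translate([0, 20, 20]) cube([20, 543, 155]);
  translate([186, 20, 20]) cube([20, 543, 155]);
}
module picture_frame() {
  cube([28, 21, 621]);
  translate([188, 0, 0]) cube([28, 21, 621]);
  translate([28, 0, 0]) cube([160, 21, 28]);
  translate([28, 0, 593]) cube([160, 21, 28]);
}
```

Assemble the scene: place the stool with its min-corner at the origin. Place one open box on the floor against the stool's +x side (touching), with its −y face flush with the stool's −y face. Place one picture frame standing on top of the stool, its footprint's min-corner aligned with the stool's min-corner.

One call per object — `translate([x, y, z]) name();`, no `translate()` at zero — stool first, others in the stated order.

stool();
translate([299, 0, 0]) open_box();
translate([0, 0, 439]) picture_frame();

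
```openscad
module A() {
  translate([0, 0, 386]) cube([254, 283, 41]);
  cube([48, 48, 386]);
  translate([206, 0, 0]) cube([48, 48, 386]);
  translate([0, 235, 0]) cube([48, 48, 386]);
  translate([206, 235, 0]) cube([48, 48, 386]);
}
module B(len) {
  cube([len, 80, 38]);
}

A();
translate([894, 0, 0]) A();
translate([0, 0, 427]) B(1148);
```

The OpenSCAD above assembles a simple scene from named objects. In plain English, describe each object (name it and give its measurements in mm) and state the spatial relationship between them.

A is a four-legged stool. The seat is 254×283 mm, 41 mm thick, top at z = 427 mm. It stands on four square legs, each 48×48 mm in cross-section, from z = 0 to the seat underside, each flush with a corner of the seat.

B is a rectangular beam 1148 mm long (x), 80 mm deep (y), 38 mm thick (z).

The beam spans the tops of two stools placed 640 mm apart, resting at z = 427 mm.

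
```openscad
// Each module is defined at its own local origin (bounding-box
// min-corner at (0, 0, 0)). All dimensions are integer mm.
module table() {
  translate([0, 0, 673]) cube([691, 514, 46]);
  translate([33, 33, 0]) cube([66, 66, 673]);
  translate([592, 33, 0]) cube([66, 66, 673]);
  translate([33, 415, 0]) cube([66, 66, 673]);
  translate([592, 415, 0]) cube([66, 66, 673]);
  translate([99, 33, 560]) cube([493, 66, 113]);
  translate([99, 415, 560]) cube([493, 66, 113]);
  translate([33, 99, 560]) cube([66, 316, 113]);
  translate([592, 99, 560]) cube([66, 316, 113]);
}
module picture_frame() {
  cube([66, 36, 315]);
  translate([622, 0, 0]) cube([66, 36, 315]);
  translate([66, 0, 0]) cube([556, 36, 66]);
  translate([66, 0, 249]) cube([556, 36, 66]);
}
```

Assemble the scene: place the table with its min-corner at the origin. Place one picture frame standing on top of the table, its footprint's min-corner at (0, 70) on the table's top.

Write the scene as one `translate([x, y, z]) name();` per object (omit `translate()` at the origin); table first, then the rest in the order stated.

table();
translate([0, 70, 719]) picture_frame();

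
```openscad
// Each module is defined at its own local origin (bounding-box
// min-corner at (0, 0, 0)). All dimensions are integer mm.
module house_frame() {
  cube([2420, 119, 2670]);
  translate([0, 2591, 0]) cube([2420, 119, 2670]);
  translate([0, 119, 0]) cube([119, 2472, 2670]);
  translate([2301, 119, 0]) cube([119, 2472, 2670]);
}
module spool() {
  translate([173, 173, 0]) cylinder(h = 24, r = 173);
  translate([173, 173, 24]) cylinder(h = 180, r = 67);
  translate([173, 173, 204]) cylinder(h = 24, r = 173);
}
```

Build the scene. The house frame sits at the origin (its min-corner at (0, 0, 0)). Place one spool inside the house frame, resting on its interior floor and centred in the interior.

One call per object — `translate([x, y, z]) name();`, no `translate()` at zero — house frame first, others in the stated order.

house_frame();
translate([1037, 1182, 0]) spool();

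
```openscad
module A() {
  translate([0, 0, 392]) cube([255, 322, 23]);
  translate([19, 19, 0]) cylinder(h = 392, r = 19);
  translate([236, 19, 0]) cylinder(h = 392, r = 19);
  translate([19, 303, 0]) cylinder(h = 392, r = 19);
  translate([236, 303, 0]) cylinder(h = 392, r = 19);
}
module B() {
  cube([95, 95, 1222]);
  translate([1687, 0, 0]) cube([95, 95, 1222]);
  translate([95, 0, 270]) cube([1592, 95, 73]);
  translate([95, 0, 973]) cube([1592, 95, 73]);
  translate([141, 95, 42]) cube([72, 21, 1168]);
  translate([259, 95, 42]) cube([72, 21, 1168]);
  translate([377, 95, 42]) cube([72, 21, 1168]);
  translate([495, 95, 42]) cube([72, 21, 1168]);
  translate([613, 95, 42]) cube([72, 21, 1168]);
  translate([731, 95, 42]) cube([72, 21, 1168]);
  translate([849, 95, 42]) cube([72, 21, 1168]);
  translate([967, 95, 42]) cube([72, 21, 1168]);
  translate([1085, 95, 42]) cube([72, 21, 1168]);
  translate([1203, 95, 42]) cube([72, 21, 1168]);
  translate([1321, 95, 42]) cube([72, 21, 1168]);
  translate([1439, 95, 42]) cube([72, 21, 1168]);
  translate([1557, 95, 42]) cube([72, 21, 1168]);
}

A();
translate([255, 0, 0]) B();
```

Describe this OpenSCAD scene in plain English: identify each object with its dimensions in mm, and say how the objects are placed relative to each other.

A is a simple wooden stool: a rectangular seat 255 mm (x) by 322 mm (y), 23 mm thick, top face at z = 415 mm, on four round legs, each 38 mm in diameter. The legs rest on z = 0, each leg's axis is inset half a diameter from the nearest pair of seat edges (so the leg's bounding box is flush with the corner).

B is a fence section. Two 95×95 mm posts, 1222 mm tall, stand on the floor with a clear span of 1592 mm between their inner faces. Two horizontal rails of 95×73 mm section span the gap between the posts with their undersides at z = 270 mm and z = 973 mm, flush with the posts' −y face. 13 pickets, each 72 mm wide, 21 mm thick and 1168 mm tall, are fixed to the +y face of the rails with their bottoms at z = 42 mm, evenly spaced across the span with equal gaps (rounded down to the nearest mm) at the −x end and between each pair — any rounding remainder accumulates at the +x end.

The fence section is against the stool's +x side, with their −y faces flush.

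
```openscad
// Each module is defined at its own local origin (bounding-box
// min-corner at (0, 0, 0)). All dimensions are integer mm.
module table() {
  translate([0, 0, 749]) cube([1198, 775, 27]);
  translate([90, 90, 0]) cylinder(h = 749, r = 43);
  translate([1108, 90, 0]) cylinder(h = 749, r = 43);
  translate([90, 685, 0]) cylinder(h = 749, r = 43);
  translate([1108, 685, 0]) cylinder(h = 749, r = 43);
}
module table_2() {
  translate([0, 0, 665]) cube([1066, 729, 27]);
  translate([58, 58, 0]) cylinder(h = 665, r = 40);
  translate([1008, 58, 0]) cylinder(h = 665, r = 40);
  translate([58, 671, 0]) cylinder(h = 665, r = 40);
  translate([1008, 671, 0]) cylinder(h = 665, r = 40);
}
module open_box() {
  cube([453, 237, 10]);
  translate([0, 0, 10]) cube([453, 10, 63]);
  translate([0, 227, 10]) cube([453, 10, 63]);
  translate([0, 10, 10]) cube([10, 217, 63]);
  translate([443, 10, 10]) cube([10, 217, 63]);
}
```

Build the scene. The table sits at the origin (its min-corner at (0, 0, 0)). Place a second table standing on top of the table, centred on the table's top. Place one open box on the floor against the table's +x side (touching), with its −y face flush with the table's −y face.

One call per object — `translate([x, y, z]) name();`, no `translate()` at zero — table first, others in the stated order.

table();
translate([66, 23, 776]) table_2();
translate([1198, 0, 0]) open_box();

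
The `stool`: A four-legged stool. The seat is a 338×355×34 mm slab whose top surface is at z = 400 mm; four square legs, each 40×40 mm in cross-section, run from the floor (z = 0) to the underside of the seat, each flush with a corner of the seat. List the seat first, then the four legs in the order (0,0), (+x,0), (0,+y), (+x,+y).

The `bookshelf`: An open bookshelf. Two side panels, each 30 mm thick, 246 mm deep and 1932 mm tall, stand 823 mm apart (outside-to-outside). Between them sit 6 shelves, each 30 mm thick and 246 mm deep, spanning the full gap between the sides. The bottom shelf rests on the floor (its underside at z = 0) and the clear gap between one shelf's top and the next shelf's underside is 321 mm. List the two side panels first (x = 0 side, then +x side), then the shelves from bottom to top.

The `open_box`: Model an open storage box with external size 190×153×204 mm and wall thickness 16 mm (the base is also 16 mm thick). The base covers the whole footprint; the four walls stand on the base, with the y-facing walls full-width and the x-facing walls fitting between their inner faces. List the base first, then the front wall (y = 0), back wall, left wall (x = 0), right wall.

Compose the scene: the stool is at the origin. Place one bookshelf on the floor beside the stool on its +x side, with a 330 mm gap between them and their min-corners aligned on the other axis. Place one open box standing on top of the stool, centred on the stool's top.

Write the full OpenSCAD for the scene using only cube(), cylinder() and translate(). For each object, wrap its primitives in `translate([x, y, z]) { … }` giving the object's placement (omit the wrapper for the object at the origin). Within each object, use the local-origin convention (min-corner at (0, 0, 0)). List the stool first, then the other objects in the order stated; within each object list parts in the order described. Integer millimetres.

translate([0, 0, 366]) cube([338, 355, 34]);
cube([40, 40, 366]);
translate([298, 0, 0]) cube([40, 40, 366]);
translate([0, 315, 0]) cube([40, 40, 366]);
translate([298, 315, 0]) cube([40, 40, 366]);
translate([668, 0, 0]) {
  cube([30, 246, 1932]);
  translate([793, 0, 0]) cube([30, 246, 1932]);
  translate([30, 0, 0]) cube([763, 246, 30]);
  translate([30, 0, 351]) cube([763, 246, 30]);
  translate([30, 0, 702]) cube([763, 246, 30]);
  translate([30, 0, 1053]) cube([763, 246, 30]);
  translate([30, 0, 1404]) cube([763, 246, 30]);
  translate([30, 0, 1755]) cube([763, 246, 30]);
}
translate([74, 101, 400]) {
  cube([190, 153, 16]);
  translate([0, 0, 16]) cube([190, 16, 188]);
  translate([0, 137, 16]) cube([190, 16, 188]);
  translate([0, 16, 16]) cube([16, 121, 188]);
  translate([174, 16, 16]) cube([16, 121, 188]);
}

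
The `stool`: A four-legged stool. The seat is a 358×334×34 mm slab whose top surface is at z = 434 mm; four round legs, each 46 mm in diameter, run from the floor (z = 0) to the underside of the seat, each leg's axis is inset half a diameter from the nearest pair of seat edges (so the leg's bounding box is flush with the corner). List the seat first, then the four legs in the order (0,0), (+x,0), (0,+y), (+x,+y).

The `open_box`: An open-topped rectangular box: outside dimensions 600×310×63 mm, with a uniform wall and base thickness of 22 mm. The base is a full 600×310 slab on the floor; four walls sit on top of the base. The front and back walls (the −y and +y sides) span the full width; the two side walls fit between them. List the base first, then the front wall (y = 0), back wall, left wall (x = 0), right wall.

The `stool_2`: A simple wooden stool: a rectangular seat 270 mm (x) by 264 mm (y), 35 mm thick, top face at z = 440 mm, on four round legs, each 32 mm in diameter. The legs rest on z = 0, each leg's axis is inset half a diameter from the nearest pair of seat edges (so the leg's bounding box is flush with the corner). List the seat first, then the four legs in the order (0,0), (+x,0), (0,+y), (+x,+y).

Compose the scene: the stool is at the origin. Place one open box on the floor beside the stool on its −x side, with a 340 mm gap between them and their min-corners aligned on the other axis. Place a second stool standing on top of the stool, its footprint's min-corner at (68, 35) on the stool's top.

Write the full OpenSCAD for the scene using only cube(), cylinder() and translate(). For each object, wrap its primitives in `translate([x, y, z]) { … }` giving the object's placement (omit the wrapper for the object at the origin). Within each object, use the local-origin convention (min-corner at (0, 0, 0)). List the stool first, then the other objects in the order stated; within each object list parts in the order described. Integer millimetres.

translate([0, 0, 400]) cube([358, 334, 34]);
translate([23, 23, 0]) cylinder(h = 400, r = 23);
translate([335, 23, 0]) cylinder(h = 400, r = 23);
translate([23, 311, 0]) cylinder(h = 400, r = 23);
translate([335, 311, 0]) cylinder(h = 400, r = 23);
translate([-940, 0, 0]) {
  cube([600, 310, 22]);
  translate([0, 0, 22]) cube([600, 22, 41]);
  translate([0, 288, 22]) cube([600, 22, 41]);
  translate([0, 22, 22]) cube([22, 266, 41]);
  translate([578, 22, 22]) cube([22, 266, 41]);
}
translate([68, 35, 434]) {
  translate([0, 0, 405]) cube([270, 264, 35]);
  translate([16, 16, 0]) cylinder(h = 405, r = 16);
  translate([254, 16, 0]) cylinder(h = 405, r = 16);
  translate([16, 248, 0]) cylinder(h = 405, r = 16);
  translate([254, 248, 0]) cylinder(h = 405, r = 16);
}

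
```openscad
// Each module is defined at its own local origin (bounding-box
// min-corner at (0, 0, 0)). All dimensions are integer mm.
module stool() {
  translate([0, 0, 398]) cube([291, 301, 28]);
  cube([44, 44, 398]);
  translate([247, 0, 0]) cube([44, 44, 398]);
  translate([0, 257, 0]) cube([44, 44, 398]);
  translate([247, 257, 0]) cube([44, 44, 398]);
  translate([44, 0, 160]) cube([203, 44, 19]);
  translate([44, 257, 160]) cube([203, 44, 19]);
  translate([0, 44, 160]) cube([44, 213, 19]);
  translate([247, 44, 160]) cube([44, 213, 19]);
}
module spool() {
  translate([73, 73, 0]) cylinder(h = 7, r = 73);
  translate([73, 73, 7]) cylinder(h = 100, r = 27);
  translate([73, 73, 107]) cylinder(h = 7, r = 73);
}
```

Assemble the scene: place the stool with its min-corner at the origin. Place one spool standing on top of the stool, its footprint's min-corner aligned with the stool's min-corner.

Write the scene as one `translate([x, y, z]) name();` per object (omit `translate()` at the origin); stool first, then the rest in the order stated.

stool();
translate([0, 0, 426]) spool();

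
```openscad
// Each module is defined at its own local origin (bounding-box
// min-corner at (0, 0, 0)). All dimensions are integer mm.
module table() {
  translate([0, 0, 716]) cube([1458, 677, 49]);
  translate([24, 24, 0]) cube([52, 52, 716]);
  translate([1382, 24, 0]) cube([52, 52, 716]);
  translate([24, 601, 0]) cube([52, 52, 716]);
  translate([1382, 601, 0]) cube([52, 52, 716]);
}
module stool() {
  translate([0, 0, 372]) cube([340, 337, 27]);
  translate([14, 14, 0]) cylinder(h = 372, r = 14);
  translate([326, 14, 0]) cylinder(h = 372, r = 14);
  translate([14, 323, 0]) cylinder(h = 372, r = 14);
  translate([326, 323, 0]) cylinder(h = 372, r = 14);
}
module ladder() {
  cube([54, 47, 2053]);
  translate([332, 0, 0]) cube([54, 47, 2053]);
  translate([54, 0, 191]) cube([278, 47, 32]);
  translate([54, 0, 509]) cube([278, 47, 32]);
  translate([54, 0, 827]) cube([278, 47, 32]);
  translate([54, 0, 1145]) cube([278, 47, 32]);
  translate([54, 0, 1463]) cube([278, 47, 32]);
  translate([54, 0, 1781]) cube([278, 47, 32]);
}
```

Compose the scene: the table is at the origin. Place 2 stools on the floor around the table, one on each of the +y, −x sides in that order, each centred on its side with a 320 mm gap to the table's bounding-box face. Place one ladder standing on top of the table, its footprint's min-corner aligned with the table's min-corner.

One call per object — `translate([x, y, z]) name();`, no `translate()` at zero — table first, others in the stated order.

table();
translate([559, 997, 0]) stool();
translate([-660, 170, 0]) stool();
translate([0, 0, 765]) ladder();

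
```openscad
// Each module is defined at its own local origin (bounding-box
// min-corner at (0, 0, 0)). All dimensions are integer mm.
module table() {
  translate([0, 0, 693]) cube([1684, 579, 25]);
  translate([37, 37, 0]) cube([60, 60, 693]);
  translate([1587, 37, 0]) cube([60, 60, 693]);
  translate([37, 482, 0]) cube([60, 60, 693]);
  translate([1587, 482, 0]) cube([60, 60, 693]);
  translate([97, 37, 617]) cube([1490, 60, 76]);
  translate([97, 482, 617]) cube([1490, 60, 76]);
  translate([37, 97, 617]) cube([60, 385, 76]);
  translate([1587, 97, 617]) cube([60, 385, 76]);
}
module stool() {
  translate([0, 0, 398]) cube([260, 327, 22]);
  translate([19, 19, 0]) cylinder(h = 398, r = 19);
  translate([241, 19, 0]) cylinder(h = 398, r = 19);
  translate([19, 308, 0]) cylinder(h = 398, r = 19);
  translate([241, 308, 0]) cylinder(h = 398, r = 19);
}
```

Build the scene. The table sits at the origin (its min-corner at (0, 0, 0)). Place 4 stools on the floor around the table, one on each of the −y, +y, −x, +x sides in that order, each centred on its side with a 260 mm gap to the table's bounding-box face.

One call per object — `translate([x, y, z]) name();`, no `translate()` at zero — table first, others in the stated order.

table();
translate([712, -587, 0]) stool();
translate([712, 839, 0]) stool();
translate([-520, 126, 0]) stool();
translate([1944, 126, 0]) stool();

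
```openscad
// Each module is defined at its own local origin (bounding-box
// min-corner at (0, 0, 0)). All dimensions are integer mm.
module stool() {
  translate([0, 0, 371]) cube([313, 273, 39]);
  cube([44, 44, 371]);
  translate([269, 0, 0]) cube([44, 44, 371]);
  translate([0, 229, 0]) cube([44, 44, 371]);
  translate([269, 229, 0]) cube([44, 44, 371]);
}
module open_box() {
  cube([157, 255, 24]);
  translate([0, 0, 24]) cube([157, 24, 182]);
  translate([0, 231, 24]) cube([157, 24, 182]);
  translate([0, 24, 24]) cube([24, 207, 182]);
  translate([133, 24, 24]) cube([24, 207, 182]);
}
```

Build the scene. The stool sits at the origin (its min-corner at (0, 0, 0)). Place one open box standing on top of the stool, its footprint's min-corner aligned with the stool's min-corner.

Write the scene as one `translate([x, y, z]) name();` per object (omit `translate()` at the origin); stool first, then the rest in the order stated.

stool();
translate([0, 0, 410]) open_box();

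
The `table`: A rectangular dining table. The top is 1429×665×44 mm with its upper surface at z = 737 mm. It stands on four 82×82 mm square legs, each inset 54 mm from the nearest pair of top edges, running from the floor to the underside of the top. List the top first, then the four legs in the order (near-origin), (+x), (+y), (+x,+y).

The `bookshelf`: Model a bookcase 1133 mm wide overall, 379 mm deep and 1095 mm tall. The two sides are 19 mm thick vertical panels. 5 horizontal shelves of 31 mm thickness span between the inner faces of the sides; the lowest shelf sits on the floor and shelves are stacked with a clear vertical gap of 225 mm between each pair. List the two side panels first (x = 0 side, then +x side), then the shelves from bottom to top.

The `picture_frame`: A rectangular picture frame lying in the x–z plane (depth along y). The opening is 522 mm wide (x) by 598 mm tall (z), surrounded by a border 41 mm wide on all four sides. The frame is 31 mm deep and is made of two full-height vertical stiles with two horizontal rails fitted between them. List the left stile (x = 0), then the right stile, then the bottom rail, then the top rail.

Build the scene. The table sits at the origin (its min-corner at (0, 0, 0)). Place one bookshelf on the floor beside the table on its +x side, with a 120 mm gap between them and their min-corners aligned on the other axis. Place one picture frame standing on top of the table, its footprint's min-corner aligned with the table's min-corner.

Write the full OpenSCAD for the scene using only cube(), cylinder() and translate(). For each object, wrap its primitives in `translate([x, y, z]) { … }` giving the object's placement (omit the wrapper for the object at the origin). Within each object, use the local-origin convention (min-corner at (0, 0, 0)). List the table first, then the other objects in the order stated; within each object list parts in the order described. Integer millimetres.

translate([0, 0, 693]) cube([1429, 665, 44]);
translate([54, 54, 0]) cube([82, 82, 693]);
translate([1293, 54, 0]) cube([82, 82, 693]);
translate([54, 529, 0]) cube([82, 82, 693]);
translate([1293, 529, 0]) cube([82, 82, 693]);
translate([1549, 0, 0]) {
  cube([19, 379, 1095]);
  translate([1114, 0, 0]) cube([19, 379, 1095]);
  translate([19, 0, 0]) cube([1095, 379, 31]);
  translate([19, 0, 256]) cube([1095, 379, 31]);
  translate([19, 0, 512]) cube([1095, 379, 31]);
  translate([19, 0, 768]) cube([1095, 379, 31]);
  translate([19, 0, 1024]) cube([1095, 379, 31]);
}
translate([0, 0, 737]) {
  cube([41, 31, 680]);
  translate([563, 0, 0]) cube([41, 31, 680]);
  translate([41, 0, 0]) cube([522, 31, 41]);
  translate([41, 0, 639]) cube([522, 31, 41]);
}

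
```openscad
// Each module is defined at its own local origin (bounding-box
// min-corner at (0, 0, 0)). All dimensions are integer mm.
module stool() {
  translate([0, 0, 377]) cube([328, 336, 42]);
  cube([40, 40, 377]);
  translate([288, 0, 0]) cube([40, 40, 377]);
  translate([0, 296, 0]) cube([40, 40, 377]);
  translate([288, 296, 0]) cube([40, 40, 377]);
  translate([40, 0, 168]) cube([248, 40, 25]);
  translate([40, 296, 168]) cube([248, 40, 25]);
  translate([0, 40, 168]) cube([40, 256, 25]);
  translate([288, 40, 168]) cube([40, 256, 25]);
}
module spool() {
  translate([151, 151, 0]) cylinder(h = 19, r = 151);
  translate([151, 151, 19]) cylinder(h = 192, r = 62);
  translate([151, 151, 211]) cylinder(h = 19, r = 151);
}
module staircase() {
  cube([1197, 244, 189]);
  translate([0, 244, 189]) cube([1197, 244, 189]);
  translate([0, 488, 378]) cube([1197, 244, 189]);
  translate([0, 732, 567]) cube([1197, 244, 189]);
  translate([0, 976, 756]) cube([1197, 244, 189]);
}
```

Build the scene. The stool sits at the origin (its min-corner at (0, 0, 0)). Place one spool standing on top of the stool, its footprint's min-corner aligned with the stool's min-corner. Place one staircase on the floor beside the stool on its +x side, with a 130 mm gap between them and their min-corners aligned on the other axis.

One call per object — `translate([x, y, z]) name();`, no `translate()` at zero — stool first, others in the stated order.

stool();
translate([0, 0, 419]) spool();
translate([458, 0, 0]) staircase();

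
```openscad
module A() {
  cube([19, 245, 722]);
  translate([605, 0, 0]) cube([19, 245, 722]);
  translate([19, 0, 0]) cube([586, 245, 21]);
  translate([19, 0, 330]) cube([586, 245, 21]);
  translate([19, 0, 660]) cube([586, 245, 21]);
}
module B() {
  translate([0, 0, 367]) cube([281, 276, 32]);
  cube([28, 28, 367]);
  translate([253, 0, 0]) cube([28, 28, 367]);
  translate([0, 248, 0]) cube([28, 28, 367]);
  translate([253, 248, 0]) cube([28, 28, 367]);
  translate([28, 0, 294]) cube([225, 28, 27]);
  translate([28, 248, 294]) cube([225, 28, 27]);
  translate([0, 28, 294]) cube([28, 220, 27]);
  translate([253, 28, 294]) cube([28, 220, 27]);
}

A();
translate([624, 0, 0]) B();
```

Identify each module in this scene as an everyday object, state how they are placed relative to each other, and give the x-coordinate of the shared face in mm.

The bookshelf's +x face and the stool's −x face are both at x = 624 mm.

A is a bookshelf. B is a stool. The stool is against the bookshelf's +x side, with their −y faces flush. The x-coordinate of the shared face is 624 mm.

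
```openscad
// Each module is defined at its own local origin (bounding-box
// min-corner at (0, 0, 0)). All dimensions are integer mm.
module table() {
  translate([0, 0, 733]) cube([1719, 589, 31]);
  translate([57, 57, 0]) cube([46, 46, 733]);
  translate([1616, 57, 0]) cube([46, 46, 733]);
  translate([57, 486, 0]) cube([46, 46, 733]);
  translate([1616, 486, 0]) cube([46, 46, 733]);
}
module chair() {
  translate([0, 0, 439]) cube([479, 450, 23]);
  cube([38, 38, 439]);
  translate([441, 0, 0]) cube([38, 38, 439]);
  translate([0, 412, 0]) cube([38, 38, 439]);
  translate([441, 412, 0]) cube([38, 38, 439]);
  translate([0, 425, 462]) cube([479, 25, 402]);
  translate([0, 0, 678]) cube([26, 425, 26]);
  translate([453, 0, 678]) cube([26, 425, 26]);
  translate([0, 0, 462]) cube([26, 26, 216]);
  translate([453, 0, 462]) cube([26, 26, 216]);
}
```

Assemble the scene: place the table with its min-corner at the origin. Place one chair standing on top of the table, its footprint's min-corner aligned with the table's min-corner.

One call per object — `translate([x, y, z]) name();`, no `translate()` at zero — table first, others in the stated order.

table();
translate([0, 0, 764]) chair();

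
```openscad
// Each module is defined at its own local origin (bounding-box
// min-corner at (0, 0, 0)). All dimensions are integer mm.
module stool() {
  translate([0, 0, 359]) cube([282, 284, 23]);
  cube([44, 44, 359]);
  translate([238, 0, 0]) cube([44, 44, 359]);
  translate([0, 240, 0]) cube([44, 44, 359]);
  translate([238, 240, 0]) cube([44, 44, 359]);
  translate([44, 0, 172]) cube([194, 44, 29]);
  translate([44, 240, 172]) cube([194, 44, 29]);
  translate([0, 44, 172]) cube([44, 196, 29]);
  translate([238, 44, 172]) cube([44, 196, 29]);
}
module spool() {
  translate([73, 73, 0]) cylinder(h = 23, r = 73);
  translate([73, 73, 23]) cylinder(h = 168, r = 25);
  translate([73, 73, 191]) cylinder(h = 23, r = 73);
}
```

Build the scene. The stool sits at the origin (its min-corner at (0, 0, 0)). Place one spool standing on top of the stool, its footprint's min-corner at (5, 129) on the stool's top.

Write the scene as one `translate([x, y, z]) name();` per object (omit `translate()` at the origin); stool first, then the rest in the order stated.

stool();
translate([5, 129, 382]) spool();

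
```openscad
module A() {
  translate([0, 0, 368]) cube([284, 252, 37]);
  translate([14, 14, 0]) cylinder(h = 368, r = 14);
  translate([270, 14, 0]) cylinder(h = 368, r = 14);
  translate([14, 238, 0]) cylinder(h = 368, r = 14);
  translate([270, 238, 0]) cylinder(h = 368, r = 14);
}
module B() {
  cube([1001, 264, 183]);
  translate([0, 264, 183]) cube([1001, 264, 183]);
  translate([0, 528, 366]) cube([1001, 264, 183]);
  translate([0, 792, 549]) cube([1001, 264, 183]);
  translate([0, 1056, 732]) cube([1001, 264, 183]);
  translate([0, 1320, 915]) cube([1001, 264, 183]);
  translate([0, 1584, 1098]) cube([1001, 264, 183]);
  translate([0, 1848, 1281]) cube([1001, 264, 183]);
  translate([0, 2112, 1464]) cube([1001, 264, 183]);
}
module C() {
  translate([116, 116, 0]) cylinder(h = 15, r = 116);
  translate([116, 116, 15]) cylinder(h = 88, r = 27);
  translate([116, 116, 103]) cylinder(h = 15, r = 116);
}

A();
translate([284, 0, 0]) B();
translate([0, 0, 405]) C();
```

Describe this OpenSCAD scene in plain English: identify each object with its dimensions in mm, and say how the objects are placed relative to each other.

A is a four-legged stool. The seat is 284×252 mm, 37 mm thick, top at z = 405 mm. It stands on four round legs, each 28 mm in diameter, from z = 0 to the seat underside, each leg's axis is inset half a diameter from the nearest pair of seat edges (so the leg's bounding box is flush with the corner).

B is a run of 9 identical solid stair steps. Each tread is 1001×264 mm and each step block is 183 mm high. Step 1 rests on the floor; step k is offset from step 1 by (k−1)×264 mm in y and (k−1)×183 mm in z.

C is a spool: two coaxial disc flanges of radius 116 mm and thickness 15 mm, joined by a core cylinder of radius 27 mm and height 88 mm. The lower flange rests on z = 0 and the three cylinders share a vertical axis.

The staircase is against the stool's +x side, with their −y faces flush. The spool is on top of the stool.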